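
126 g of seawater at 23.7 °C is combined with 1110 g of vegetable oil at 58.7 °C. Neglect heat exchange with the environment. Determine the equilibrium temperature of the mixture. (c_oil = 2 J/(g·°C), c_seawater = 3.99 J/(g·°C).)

Setting the total heat transfer to zero:
1110*2*(T − 58.7) + 126*3.99*(T − 23.7) = 0
2220(T − 58.7) + 502.74(T − 23.7) = 0
2722.7 T = 142229
T = 142229/2722.7 ≈ 52.24 °C

T_f ≈ 52.2 °C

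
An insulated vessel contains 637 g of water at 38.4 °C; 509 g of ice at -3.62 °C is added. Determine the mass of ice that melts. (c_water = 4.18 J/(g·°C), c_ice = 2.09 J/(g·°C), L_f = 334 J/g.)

m_melted ≈ 295 g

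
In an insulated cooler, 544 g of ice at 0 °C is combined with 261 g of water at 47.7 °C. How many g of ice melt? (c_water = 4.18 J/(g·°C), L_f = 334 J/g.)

m_melted ≈ 156 g

Cooling the water to 0 °C releases 261×4.18×47.7 = 52040 J.
To melt every bit of ice: 544×334 = 181696 J.
That's not enough to melt it all — equilibrium is at 0 °C with ice remaining.
m_melted×334 = 52040  ⇒  m_melted ≈ 155.8 g.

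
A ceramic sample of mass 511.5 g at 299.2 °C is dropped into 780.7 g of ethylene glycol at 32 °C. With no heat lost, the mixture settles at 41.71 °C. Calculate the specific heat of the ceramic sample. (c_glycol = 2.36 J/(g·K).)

Energy conservation, ΣQ = 0:
511.5×c×(41.71 − 299.2) + 780.7×2.36×(41.71 − 32) = 0
-131706 c = -17890
c = -17890/-131706 ≈ 0.1358 J/(g·K)

c ≈ 0.136 J/(g·K)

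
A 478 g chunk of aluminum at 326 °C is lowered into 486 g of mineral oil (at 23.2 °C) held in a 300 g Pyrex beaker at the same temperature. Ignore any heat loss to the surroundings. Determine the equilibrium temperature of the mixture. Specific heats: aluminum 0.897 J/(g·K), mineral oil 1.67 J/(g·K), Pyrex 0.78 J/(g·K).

T_f ≈ 111.3 °C

T_f is the heat-capacity-weighted average of the initial temperatures:
T_f = (428.77·326 + 811.62·23.2 + 234·23.2) / (428.77 + 811.62 + 234)
    = 164036 / 1474.4 ≈ 111.26 °C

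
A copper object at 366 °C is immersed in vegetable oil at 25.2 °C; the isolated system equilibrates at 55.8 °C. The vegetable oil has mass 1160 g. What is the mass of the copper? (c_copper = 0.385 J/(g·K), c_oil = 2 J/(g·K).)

m ≈ 594 g

|Q_copper| = |Q_oil|:
m·0.385·(366 − 55.8) = 1160·2·(55.8 − 25.2)
119.43 m = 70992  ⇒  m ≈ 594.4 g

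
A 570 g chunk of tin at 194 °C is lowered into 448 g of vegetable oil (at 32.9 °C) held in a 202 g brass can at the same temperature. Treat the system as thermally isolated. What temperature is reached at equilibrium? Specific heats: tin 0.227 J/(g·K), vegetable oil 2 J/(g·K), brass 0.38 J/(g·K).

Heat gained plus heat lost sum to zero:
570×0.227×(T − 194) + 448×2×(T − 32.9) + 202×0.38×(T − 32.9) = 0
129.39(T − 194) + 896(T − 32.9) + 76.76(T − 32.9) = 0
1102.2 T = 57105
T ≈ 51.81 °C

T_f ≈ 51.8 °C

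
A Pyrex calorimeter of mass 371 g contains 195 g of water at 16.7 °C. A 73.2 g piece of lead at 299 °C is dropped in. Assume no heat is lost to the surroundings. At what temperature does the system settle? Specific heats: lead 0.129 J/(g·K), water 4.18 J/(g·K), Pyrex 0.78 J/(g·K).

T_f ≈ 19.1 °C

Energy conservation, ΣQ = 0:
73.2*0.129*(T − 299) + 195*4.18*(T − 16.7) + 371*0.78*(T − 16.7) = 0
1113.9 T = 21268
T = 21268 / 1113.9 = 19.1 °C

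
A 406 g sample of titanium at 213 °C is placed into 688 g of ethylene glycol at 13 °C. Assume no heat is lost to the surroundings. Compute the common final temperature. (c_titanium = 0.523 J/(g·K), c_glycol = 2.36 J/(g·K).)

T_f ≈ 36.1 °C

Taking heat into each body as positive, Σ m c ΔT = 0:
406×0.523×(T − 213) + 688×2.36×(T − 13) = 0
(212.34 + 1623.7) T = 212.34×213 + 1623.7×13
T = 66336 / 1836 = 36.1 °C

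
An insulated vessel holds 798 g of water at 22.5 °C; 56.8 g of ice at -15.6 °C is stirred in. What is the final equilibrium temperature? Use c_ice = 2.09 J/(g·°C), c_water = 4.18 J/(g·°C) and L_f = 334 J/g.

T_f ≈ 15.2 °C

Setting the total heat transfer to zero:
ice -15.6→0 °C: 56.8×2.09×15.6 = 1851.9; fusion: m_ice L_f = 56.8×334 = 18971; meltwater 0→T: 56.8×4.18×T = 237.42 T; water: 3335.6(T − 22.5)
3573.1 T = 75052 − 20823 = 54229
T ≈ 15.18 °C. Since T > 0 °C, the all-ice-melts assumption holds.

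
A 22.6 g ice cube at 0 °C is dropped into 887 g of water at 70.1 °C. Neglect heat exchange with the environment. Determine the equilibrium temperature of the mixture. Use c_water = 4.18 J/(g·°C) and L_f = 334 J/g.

T_f ≈ 66.4 °C

Setting the total heat transfer to zero:
latent heat to melt: 22.6×334 = 7548.4; warm the meltwater: 94.47 T; water cools: 887×4.18×(T − 70.1) = 3707.7(T − 70.1)
3802.1 T = 259907 − 7548.4 = 252359
T ≈ 66.37 °C — above 0 °C, consistent with complete melting.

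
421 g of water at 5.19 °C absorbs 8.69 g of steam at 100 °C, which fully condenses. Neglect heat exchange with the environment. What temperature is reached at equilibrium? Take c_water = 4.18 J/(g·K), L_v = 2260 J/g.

Taking heat into each body as positive, Σ m c ΔT = 0:
latent heat released on condensation: 8.69·2260 = 19639
  condensed water 100 °C→T: 36.32(T − 100)
  water warms: 421·4.18·(T − 5.19) = 1759.8(T − 5.19)
1796.1 T = 19639 + 3632.4 + 9133.3 = 32405
T ≈ 18.04 °C, under the boiling point, so the assumption holds.

T_f ≈ 18.0 °C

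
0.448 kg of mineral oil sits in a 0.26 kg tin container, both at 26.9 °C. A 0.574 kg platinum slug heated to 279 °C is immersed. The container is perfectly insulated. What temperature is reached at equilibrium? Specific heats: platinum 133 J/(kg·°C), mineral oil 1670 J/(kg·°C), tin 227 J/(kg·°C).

T_f ≈ 48.7 °C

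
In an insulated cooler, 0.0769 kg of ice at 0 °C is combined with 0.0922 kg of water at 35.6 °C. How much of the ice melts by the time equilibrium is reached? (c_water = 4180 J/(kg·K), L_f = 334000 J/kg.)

Cooling the water to 0 °C releases 0.0922·4180·35.6 = 13720 J.
Melting all 0.0769 kg of ice would need 0.0769·334000 = 25685 J.
That's not enough to melt it all — equilibrium is at 0 °C with ice remaining.
m_melt = 13720 / L_f = 0.04108 kg.

m_melted ≈ 0.0411 kg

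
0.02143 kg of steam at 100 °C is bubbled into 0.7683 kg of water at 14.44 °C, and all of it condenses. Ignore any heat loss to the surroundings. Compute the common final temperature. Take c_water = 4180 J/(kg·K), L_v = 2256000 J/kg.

T_f ≈ 31.4 °C

Heat gained plus heat lost sum to zero:
condense steam: −0.02143·2256000 = −48346
  condensate cools 100→T: 0.02143·4180·(T − 100) = 89.58(T − 100)
  original water: 3211.5(T − 14.44)
3301.1 T = 48346 + 8957.7 + 46374 = 103678
T ≈ 31.41 °C, under the boiling point, so the assumption holds.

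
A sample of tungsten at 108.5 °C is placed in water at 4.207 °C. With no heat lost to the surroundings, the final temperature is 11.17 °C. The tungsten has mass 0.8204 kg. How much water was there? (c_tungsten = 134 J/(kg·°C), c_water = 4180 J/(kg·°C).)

Heat gained plus heat lost sum to zero:
0.8204×134×(11.17 − 108.5) + m×4180×(11.17 − 4.207) = 0
29105 m = 10700
m = 10700/29105 ≈ 0.3676 kg

m ≈ 0.368 kg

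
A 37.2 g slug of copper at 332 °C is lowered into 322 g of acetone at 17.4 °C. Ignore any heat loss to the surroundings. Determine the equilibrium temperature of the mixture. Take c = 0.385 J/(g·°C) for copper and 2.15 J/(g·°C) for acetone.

Taking heat into each body as positive, Σ m c ΔT = 0:
37.2×0.385×(T − 332) + 322×2.15×(T − 17.4) = 0
14.32(T − 332) + 692.3(T − 17.4) = 0
(14.32 + 692.3) T = 14.32×332 + 692.3×17.4
T ≈ 23.78 °C

T_f ≈ 23.8 °C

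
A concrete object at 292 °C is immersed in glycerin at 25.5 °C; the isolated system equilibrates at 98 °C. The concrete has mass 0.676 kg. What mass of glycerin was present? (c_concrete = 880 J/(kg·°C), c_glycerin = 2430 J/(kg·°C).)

m ≈ 0.655 kg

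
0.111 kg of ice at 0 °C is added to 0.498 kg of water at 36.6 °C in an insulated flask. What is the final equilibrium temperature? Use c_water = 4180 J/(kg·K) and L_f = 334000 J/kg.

T_f ≈ 15.4 °C

Energy conservation, ΣQ = 0:
latent heat to melt: 0.111×334000 = 37074
  meltwater 0→T: 0.111×4180×T = 463.98 T
  water cools: 0.498×4180×(T − 36.6) = 2081.6(T − 36.6)
2545.6 T = 76188 − 37074 = 39114
T ≈ 15.37 °C — above 0 °C, consistent with complete melting.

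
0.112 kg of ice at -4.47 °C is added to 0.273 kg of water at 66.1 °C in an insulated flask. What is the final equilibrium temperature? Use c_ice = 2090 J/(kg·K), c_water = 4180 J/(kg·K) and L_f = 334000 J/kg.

T_f ≈ 23.0 °C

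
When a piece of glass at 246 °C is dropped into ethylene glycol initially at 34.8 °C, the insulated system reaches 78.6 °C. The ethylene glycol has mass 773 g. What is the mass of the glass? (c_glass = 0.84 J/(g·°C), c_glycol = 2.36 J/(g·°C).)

Heat lost by the glass = heat gained by the glycol:
m·0.84·(246 − 78.6) = 773·2.36·(78.6 − 34.8)
140.62 m = 79903  ⇒  m ≈ 568.2 g

m ≈ 568 g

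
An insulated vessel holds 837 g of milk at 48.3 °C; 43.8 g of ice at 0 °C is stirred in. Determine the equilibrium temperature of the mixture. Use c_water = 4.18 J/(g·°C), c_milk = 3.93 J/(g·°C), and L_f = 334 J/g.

T_f ≈ 41.5 °C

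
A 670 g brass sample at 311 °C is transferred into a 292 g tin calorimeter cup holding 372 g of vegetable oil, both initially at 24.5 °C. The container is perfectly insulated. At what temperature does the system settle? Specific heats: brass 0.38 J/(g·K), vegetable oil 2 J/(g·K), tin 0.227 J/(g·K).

Energy conservation, ΣQ = 0:
670×0.38×(T − 311) + 372×2×(T − 24.5) + 292×0.227×(T − 24.5) = 0
254.6(T − 311) + 744(T − 24.5) + 66.28(T − 24.5) = 0
1064.9 T = 99033
T ≈ 93.00 °C

T_f ≈ 93.0 °C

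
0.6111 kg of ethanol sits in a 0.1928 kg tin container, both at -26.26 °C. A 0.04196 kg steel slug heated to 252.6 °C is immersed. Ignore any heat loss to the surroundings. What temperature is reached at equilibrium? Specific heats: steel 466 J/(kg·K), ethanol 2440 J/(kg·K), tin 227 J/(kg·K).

Net heat exchanged in the isolated system is zero:
0.04196·466·(T − 252.6) + 0.6111·2440·(T − (-26.26)) + 0.1928·227·(T − (-26.26)) = 0
19.55(T − 252.6) + 1491.1(T − (-26.26)) + 43.77(T − (-26.26)) = 0
(19.55 + 1491.1 + 43.77) T = 19.55·252.6 + 1491.1·(-26.26) + 43.77·(-26.26)
T = -35366 / 1554.4 = -22.8 °C

T_f ≈ -22.8 °C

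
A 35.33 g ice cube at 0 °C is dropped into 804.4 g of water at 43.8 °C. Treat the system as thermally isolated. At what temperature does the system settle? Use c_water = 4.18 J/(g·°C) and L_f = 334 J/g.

Energy conservation, ΣQ = 0:
fusion: m_ice L_f = 35.33×334 = 11800
  meltwater 0→T: 35.33×4.18×T = 147.68 T
  water cools: 804.4×4.18×(T − 43.8) = 3362.4(T − 43.8)
3510.1 T = 147273 − 11800 = 135473
T ≈ 38.60 °C (positive, so assuming full melt was valid).

T_f ≈ 38.6 °C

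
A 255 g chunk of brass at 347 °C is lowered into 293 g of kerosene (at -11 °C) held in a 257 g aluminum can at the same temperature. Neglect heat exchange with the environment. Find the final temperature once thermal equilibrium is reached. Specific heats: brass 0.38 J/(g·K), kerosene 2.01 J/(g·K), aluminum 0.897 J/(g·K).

With ΣQ=0 the equilibrium temperature is the m·c-weighted mean:
T_f = (96.9·347 + 588.93·(-11) + 230.53·(-11)) / (96.9 + 588.93 + 230.53)
    = 24610 / 916.36 ≈ 26.86 °C

T_f ≈ 26.9 °C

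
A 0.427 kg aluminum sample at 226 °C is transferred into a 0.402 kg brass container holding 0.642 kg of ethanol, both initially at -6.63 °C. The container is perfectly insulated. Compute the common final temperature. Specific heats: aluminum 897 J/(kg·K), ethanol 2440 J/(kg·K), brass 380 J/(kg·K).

T_f ≈ 35.8 °C

Taking heat into each body as positive, Σ m c ΔT = 0:
0.427·897·(T − 226) + 0.642·2440·(T − (-6.63)) + 0.402·380·(T − (-6.63)) = 0
383.02(T − 226) + 1566.5(T − (-6.63)) + 152.76(T − (-6.63)) = 0
2102.3 T = 75164
T = 75164/2102.3 ≈ 35.75 °C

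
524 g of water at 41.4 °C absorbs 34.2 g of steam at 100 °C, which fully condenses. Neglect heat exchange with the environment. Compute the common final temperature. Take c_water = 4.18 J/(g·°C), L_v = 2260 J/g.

Heat gained plus heat lost sum to zero:
steam→water at 100 °C releases m L_v = 34.2·2260 = 77292; condensate cools 100→T: 34.2·4.18·(T − 100) = 142.96(T − 100); water warms: 524·4.18·(T − 41.4) = 2190.3(T − 41.4)
2333.3 T = 77292 + 14296 + 90679 = 182267
T ≈ 78.12 °C (< 100 °C, so full condensation is consistent).

T_f ≈ 78.1 °C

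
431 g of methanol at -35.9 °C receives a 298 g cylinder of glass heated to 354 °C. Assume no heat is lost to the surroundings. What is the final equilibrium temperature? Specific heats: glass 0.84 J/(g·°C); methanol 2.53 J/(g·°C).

T_f ≈ 36.9 °C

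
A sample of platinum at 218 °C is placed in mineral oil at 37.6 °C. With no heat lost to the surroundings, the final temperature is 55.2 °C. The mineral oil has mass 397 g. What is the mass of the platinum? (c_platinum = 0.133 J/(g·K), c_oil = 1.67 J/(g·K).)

Taking heat into each body as positive, Σ m c ΔT = 0:
m×0.133×(55.2 − 218) + 397×1.67×(55.2 − 37.6) = 0
-21.65 m = -11669
m = -11669/-21.65 ≈ 538.9 g

m ≈ 539 g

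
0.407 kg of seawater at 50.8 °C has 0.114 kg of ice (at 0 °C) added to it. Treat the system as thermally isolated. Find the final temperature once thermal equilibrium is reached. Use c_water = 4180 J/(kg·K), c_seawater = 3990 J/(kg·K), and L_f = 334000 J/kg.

Let T be the final temperature. ΣQ_i = 0:
melt ice: 0.114·334000 = 38076
  warm the meltwater: 476.52 T
  seawater: 1623.9(T − 50.8)
2100.4 T = 82496 − 38076 = 44420
T ≈ 21.15 °C — above 0 °C, consistent with complete melting.

T_f ≈ 21.1 °C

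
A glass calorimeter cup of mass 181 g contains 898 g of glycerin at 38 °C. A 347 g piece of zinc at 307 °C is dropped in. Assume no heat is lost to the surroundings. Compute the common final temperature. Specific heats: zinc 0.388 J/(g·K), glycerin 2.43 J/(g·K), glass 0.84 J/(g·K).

T_f ≈ 52.7 °C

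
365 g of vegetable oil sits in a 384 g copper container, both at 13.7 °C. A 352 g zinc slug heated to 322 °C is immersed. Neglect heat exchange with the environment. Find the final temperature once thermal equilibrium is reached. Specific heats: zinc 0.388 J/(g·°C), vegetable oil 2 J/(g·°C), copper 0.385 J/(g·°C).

T_f ≈ 55.2 °C

T_f is the heat-capacity-weighted average of the initial temperatures:
T_f = (136.58·322 + 730·13.7 + 147.84·13.7) / (136.58 + 730 + 147.84)
    = 56004 / 1014.4 ≈ 55.21 °C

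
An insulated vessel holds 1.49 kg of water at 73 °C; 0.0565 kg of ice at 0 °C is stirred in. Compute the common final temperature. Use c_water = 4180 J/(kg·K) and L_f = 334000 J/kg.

T_f ≈ 67.4 °C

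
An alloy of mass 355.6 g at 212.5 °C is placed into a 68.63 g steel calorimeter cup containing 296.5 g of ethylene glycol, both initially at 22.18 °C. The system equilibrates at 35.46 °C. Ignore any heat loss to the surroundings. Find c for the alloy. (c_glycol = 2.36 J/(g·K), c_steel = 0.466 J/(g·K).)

Energy conservation, ΣQ = 0:
355.6×c×(35.46 − 212.5) + 296.5×2.36×(35.46 − 22.18) + 68.63×0.466×(35.46 − 22.18) = 0
-62955 c = -9717.3
c = -9717.3/-62955 ≈ 0.1544 J/(g·K)

c ≈ 0.154 J/(g·K)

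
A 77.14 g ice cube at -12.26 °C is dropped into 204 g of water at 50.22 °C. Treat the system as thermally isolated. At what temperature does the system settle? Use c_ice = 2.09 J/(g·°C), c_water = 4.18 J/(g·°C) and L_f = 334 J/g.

T_f ≈ 12.8 °C

Conservation of energy gives ΣQ = 0:
warm ice to 0 °C: 77.14×2.09×(0 − (-12.26)) = 1976.6
  fusion: m_ice L_f = 77.14×334 = 25765
  warm the meltwater: 322.45 T
  water cools: 204×4.18×(T − 50.22) = 852.72(T − 50.22)
1175.2 T = 42824 − 27741 = 15082
T ≈ 12.83 °C (positive, so assuming full melt was valid).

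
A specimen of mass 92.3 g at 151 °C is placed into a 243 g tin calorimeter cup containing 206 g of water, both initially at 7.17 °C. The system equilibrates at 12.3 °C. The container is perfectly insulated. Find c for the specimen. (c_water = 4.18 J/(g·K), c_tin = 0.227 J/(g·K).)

c ≈ 0.367 J/(g·K)

Energy conservation, ΣQ = 0:
92.3·c·(12.3 − 151) + 206·4.18·(12.3 − 7.17) + 243·0.227·(12.3 − 7.17) = 0
-12802 c = -4700.3
c = -4700.3/-12802 ≈ 0.3672 J/(g·K)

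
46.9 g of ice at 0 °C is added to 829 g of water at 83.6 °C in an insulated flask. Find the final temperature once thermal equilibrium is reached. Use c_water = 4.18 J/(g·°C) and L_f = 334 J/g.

Net heat exchanged in the isolated system is zero:
melt ice: 46.9×334 = 15665; meltwater 0→T: 46.9×4.18×T = 196.04 T; water cools: 829×4.18×(T − 83.6) = 3465.2(T − 83.6)
3661.3 T = 289692 − 15665 = 274028
T ≈ 74.85 °C (positive, so assuming full melt was valid).

T_f ≈ 74.8 °C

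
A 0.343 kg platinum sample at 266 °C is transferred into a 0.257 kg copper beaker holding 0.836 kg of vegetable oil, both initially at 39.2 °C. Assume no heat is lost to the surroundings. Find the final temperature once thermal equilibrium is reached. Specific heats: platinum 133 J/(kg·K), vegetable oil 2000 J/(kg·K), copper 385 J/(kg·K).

T_f is the heat-capacity-weighted average of the initial temperatures:
T_f = (45.62·266 + 1672·39.2 + 98.95·39.2) / (45.62 + 1672 + 98.95)
    = 81556 / 1816.6 ≈ 44.90 °C

T_f ≈ 44.9 °C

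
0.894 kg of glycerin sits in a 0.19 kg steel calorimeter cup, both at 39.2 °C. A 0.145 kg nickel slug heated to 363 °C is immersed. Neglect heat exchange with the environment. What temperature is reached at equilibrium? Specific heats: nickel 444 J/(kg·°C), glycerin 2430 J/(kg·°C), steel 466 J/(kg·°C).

T_f ≈ 48.2 °C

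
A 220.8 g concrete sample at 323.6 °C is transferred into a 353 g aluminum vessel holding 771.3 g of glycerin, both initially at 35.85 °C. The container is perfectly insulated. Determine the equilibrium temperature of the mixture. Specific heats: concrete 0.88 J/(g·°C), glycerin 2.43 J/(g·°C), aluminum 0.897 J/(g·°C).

T_f ≈ 59.3 °C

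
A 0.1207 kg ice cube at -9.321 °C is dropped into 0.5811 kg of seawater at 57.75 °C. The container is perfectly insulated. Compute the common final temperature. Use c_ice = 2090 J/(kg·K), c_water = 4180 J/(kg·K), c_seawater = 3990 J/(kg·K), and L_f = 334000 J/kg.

T_f ≈ 32.3 °C

Heat gained plus heat lost sum to zero:
warm ice to 0 °C: 0.1207·2090·(0 − (-9.321)) = 2351.3; latent heat to melt: 0.1207·334000 = 40314; warm the meltwater: 504.53 T; seawater: 2318.6(T − 57.75)
2823.1 T = 133899 − 42665 = 91233
T ≈ 32.32 °C — above 0 °C, consistent with complete melting.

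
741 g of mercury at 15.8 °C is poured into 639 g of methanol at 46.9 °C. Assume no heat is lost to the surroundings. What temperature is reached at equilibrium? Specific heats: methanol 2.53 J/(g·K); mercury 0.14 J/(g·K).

T_f ≈ 45.0 °C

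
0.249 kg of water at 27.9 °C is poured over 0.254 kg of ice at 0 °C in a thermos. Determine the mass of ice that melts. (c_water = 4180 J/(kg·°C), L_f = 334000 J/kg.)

Water can give up m c ΔT = 0.249×4180×27.9 = 29039 J before reaching 0 °C.
To melt every bit of ice: 0.254×334000 = 84836 J.
Since 29039 < 84836 J, not all the ice melts; equilibrium is at 0 °C.
m_melted×334000 = 29039  ⇒  m_melted ≈ 0.08694 kg.

m_melted ≈ 0.0869 kg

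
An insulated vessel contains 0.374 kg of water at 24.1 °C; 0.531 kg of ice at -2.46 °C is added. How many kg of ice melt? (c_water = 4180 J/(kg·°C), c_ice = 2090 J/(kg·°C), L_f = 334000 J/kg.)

Cooling the water to 0 °C releases 0.374·4180·24.1 = 37676 J.
Of that, 0.531·2090·2.46 = 2730.1 J goes to bring the ice to 0 °C, leaving 34946 J.
Fully melting the ice requires m_ice L_f = 0.531·334000 = 177354 J.
34946 J < 177354 J, so only part of the ice melts and the system sits at 0 °C.
Mass melted = 34946/334000 ≈ 0.1046 kg.

m_melted ≈ 0.105 kg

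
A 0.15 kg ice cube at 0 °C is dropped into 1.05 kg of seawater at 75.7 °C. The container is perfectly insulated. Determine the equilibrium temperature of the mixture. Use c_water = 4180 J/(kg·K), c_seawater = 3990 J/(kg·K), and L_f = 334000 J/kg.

Sum of m c ΔT and latent-heat terms is zero:
melt ice: 0.15·334000 = 50100
  meltwater 0→T: 0.15·4180·T = 627 T
  seawater: 4189.5(T − 75.7)
4816.5 T = 317145 − 50100 = 267045
T ≈ 55.44 °C — above 0 °C, consistent with complete melting.

T_f ≈ 55.4 °C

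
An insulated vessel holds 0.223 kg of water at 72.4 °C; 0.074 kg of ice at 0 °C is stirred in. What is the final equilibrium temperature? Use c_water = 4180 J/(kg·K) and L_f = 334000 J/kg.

Setting the total heat transfer to zero:
fusion: m_ice L_f = 0.074·334000 = 24716
  warm the meltwater: 309.32 T
  water: 932.14(T − 72.4)
1241.5 T = 67487 − 24716 = 42771
T ≈ 34.45 °C (positive, so assuming full melt was valid).

T_f ≈ 34.5 °C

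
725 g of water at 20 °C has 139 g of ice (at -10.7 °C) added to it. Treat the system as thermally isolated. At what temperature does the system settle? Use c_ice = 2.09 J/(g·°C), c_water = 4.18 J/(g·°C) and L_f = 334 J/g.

Energy conservation, ΣQ = 0:
ice -10.7→0 °C: 139×2.09×10.7 = 3108.5
  fusion: m_ice L_f = 139×334 = 46426
  warm the meltwater: 581.02 T
  water cools: 725×4.18×(T − 20) = 3030.5(T − 20)
3611.5 T = 60610 − 49534 = 11076
T ≈ 3.07 °C — above 0 °C, consistent with complete melting.

T_f ≈ 3.1 °C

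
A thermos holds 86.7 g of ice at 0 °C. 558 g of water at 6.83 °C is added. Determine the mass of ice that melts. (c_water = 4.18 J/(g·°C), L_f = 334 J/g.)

Heat available from the water dropping to 0 °C: 558×4.18×6.83 = 15931 J.
To melt every bit of ice: 86.7×334 = 28958 J.
That's not enough to melt it all — equilibrium is at 0 °C with ice remaining.
Mass melted = 15931/334 ≈ 47.7 g.

m_melted ≈ 47.7 g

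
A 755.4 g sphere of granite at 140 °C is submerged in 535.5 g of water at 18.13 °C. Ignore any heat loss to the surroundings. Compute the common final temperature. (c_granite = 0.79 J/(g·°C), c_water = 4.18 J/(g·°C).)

T_f ≈ 43.8 °C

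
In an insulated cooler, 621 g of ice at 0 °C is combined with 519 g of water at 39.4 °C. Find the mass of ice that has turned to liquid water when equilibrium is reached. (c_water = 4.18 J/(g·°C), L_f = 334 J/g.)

m_melted ≈ 256 g

Cooling the water to 0 °C releases 519×4.18×39.4 = 85475 J.
To melt every bit of ice: 621×334 = 207414 J.
85475 J < 207414 J, so only part of the ice melts and the system sits at 0 °C.
m_melt = 85475 / L_f = 255.9 g.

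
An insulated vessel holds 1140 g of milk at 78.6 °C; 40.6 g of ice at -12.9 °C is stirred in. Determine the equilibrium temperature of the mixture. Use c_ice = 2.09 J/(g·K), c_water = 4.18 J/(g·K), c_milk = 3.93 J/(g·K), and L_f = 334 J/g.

Taking heat into each body as positive, Σ m c ΔT = 0:
ice -12.9→0 °C: 40.6×2.09×12.9 = 1094.6
  melt ice: 40.6×334 = 13560
  meltwater 0→T: 40.6×4.18×T = 169.71 T
  milk cools: 1140×3.93×(T − 78.6) = 4480.2(T − 78.6)
4649.9 T = 352144 − 14655 = 337489
T ≈ 72.58 °C (positive, so assuming full melt was valid).

T_f ≈ 72.6 °C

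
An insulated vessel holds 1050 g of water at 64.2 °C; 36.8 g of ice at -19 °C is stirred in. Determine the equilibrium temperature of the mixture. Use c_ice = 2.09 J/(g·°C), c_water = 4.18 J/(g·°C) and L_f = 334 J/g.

T_f ≈ 59.0 °C

Setting the total heat transfer to zero:
ice -19→0 °C: 36.8×2.09×19 = 1461.3; latent heat to melt: 36.8×334 = 12291; warm the meltwater: 153.82 T; water: 4389(T − 64.2)
4542.8 T = 281774 − 13753 = 268021
T ≈ 59.00 °C (positive, so assuming full melt was valid).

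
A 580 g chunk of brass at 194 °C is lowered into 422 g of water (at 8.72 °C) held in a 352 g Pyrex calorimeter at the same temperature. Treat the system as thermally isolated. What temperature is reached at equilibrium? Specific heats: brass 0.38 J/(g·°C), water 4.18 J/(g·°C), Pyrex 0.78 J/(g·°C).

T_f ≈ 26.8 °C

Heat gained plus heat lost sum to zero:
580*0.38*(T − 194) + 422*4.18*(T − 8.72) + 352*0.78*(T − 8.72) = 0
220.4(T − 194) + 1764(T − 8.72) + 274.56(T − 8.72) = 0
(220.4 + 1764 + 274.56) T = 220.4*194 + 1764*8.72 + 274.56*8.72
T = 60533 / 2258.9 = 26.8 °C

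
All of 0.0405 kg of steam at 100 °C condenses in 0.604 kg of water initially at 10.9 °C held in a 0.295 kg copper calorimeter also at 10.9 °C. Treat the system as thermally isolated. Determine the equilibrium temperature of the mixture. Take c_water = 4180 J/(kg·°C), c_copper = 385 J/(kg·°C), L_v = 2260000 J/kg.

T_f ≈ 48.9 °C

Sum of m c ΔT and latent-heat terms is zero:
steam→water at 100 °C releases m L_v = 0.0405×2260000 = 91530; condensed water 100 °C→T: 169.29(T − 100); original water: 2524.7(T − 10.9); cup: 113.57(T − 10.9)
2807.6 T = 91530 + 16929 + 28757 = 137216
T ≈ 48.87 °C — below 100 °C, confirming all the steam condensed.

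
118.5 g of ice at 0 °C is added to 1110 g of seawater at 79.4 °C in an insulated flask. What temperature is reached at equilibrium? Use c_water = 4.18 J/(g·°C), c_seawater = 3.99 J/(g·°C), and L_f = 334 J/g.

Let T be the final temperature. ΣQ_i = 0:
melt ice: 118.5×334 = 39579
  warm the meltwater: 495.33 T
  seawater: 4428.9(T − 79.4)
4924.2 T = 351655 − 39579 = 312076
T ≈ 63.38 °C — above 0 °C, consistent with complete melting.

T_f ≈ 63.4 °C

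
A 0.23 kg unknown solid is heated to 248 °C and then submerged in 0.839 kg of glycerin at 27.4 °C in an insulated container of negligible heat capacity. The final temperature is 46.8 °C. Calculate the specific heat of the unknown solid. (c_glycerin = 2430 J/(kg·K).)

Heat gained plus heat lost sum to zero:
0.23·c·(46.8 − 248) + 0.839·2430·(46.8 − 27.4) = 0
-46.28 c = -39552
c = -39552/-46.28 ≈ 854.7 J/(kg·K)

c ≈ 855 J/(kg·K)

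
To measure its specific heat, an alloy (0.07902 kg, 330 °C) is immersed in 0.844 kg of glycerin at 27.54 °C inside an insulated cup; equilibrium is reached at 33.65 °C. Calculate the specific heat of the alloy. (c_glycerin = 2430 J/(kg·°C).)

Taking heat into each body as positive, Σ m c ΔT = 0:
0.07902×c×(33.65 − 330) + 0.844×2430×(33.65 − 27.54) = 0
-23.42 c = -12531
c = -12531/-23.42 ≈ 535.1 J/(kg·°C)

c ≈ 535 J/(kg·°C)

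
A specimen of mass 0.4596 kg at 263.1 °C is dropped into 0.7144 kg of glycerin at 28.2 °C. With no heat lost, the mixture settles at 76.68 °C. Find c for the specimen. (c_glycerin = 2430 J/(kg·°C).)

c ≈ 982 J/(kg·°C)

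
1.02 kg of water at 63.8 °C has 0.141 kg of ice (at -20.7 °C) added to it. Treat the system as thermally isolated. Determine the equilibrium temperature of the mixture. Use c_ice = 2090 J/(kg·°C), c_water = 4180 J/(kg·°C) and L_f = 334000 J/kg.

T_f ≈ 45.1 °C

Let T be the final temperature. ΣQ_i = 0:
ice -20.7→0 °C: 0.141·2090·20.7 = 6100.1; melt ice: 0.141·334000 = 47094; warm the meltwater: 589.38 T; water: 4263.6(T − 63.8)
4853 T = 272018 − 53194 = 218824
T ≈ 45.09 °C — above 0 °C, consistent with complete melting.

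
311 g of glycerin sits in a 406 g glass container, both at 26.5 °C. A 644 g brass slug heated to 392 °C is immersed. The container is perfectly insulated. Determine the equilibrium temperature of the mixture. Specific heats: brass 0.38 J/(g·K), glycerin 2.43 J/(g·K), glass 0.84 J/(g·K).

Let T be the final temperature. ΣQ_i = 0:
644*0.38*(T − 392) + 311*2.43*(T − 26.5) + 406*0.84*(T − 26.5) = 0
244.72(T − 392) + 755.73(T − 26.5) + 341.04(T − 26.5) = 0
1341.5 T = 124995
T = 124995/1341.5 ≈ 93.18 °C

T_f ≈ 93.2 °C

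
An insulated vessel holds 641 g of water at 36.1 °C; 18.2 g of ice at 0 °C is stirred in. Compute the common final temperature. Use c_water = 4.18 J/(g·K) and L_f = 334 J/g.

Energy balance with sensible and latent terms:
fusion: m_ice L_f = 18.2·334 = 6078.8; warm the meltwater: 76.08 T; water cools: 641·4.18·(T − 36.1) = 2679.4(T − 36.1)
2755.5 T = 96726 − 6078.8 = 90647
T ≈ 32.90 °C (positive, so assuming full melt was valid).

T_f ≈ 32.9 °C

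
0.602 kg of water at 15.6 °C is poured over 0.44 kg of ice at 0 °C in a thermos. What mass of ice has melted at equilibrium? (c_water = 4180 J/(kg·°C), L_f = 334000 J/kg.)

Cooling the water to 0 °C releases 0.602·4180·15.6 = 39255 J.
To melt every bit of ice: 0.44·334000 = 146960 J.
That's not enough to melt it all — equilibrium is at 0 °C with ice remaining.
Mass melted = 39255/334000 ≈ 0.1175 kg.

m_melted ≈ 0.118 kg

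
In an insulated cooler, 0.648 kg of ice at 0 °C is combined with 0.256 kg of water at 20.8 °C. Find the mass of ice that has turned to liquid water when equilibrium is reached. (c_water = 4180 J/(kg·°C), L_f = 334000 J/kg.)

Water can give up m c ΔT = 0.256·4180·20.8 = 22258 J before reaching 0 °C.
To melt every bit of ice: 0.648·334000 = 216432 J.
That's not enough to melt it all — equilibrium is at 0 °C with ice remaining.
m_melt = 22258 / L_f = 0.06664 kg.

m_melted ≈ 0.0666 kg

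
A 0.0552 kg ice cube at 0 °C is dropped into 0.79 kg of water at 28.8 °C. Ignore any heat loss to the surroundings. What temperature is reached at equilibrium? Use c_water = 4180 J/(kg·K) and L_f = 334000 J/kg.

T_f ≈ 21.7 °C

Let T be the final temperature. ΣQ_i = 0:
fusion: m_ice L_f = 0.0552×334000 = 18437
  warm the meltwater: 230.74 T
  water cools: 0.79×4180×(T − 28.8) = 3302.2(T − 28.8)
3532.9 T = 95103 − 18437 = 76667
T ≈ 21.70 °C. Since T > 0 °C, the all-ice-melts assumption holds.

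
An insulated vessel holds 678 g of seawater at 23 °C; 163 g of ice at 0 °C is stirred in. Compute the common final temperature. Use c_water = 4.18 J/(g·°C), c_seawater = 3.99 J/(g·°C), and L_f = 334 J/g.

Energy conservation, ΣQ = 0:
fusion: m_ice L_f = 163×334 = 54442; warm the meltwater: 681.34 T; seawater cools: 678×3.99×(T − 23) = 2705.2(T − 23)
3386.6 T = 62220 − 54442 = 7778.1
T ≈ 2.30 °C — above 0 °C, consistent with complete melting.

T_f ≈ 2.3 °C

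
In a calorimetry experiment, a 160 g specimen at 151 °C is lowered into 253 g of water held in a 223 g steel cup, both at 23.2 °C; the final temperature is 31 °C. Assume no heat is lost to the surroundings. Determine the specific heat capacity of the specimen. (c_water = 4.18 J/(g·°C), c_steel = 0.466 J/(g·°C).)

c ≈ 0.472 J/(g·°C)

Let T be the final temperature. ΣQ_i = 0:
160·c·(31 − 151) + 253·4.18·(31 − 23.2) + 223·0.466·(31 − 23.2) = 0
-19200 c = -9059.4
c = -9059.4/-19200 ≈ 0.4718 J/(g·°C)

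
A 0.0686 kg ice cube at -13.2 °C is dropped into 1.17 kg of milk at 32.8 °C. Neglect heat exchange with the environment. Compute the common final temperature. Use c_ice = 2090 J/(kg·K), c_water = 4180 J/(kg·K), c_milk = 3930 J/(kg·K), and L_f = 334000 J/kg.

T_f ≈ 25.8 °C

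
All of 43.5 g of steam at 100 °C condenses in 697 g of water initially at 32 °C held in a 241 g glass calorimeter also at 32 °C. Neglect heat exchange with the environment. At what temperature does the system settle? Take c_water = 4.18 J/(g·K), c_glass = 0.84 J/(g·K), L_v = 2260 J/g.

T_f ≈ 65.6 °C

Taking heat into each body as positive, Σ m c ΔT = 0:
steam→water at 100 °C releases m L_v = 43.5×2260 = 98310
  condensed water 100 °C→T: 181.83(T − 100)
  water warms: 697×4.18×(T − 32) = 2913.5(T − 32)
  cup: 202.44(T − 32)
3297.7 T = 98310 + 18183 + 99709 = 216202
T ≈ 65.56 °C (< 100 °C, so full condensation is consistent).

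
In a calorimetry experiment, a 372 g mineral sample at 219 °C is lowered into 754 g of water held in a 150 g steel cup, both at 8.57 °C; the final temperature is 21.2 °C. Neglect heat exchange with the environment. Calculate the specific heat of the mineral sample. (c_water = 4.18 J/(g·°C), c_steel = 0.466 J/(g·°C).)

Taking heat into each body as positive, Σ m c ΔT = 0:
372×c×(21.2 − 219) + 754×4.18×(21.2 − 8.57) + 150×0.466×(21.2 − 8.57) = 0
-73582 c = -40689
c = -40689/-73582 ≈ 0.553 J/(g·°C)

c ≈ 0.553 J/(g·°C)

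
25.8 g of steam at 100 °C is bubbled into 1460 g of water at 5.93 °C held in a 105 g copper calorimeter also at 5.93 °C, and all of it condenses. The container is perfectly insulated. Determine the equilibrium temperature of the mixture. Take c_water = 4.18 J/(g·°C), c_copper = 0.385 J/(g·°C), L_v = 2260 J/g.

T_f ≈ 16.9 °C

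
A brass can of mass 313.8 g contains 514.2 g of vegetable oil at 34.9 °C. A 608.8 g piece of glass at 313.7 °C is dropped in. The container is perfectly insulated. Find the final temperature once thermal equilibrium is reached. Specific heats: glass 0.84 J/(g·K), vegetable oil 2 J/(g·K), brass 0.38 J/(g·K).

T_f is the heat-capacity-weighted average of the initial temperatures:
T_f = (511.39·313.7 + 1028.4·34.9 + 119.24·34.9) / (511.39 + 1028.4 + 119.24)
    = 200476 / 1659 ≈ 120.84 °C

T_f ≈ 120.8 °C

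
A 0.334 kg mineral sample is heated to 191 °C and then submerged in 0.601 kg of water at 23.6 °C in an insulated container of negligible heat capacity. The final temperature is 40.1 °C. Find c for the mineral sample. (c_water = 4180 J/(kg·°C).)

Heat gained plus heat lost sum to zero:
0.334×c×(40.1 − 191) + 0.601×4180×(40.1 − 23.6) = 0
-50.4 c = -41451
c = -41451/-50.4 ≈ 822.4 J/(kg·°C)

c ≈ 822 J/(kg·°C)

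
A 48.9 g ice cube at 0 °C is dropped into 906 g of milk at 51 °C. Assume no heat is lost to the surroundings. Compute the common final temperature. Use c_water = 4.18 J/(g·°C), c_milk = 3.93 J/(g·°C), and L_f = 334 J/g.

T_f ≈ 43.9 °C

Energy conservation, ΣQ = 0:
fusion: m_ice L_f = 48.9×334 = 16333; warm the meltwater: 204.4 T; milk: 3560.6(T − 51)
3765 T = 181590 − 16333 = 165257
T ≈ 43.89 °C — above 0 °C, consistent with complete melting.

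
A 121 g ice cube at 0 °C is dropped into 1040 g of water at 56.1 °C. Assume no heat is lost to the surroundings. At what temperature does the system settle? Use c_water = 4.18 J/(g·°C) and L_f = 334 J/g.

T_f ≈ 41.9 °C

Heat gained plus heat lost sum to zero:
melt ice: 121·334 = 40414
  warm the meltwater: 505.78 T
  water: 4347.2(T − 56.1)
4853 T = 243878 − 40414 = 203464
T ≈ 41.93 °C — above 0 °C, consistent with complete melting.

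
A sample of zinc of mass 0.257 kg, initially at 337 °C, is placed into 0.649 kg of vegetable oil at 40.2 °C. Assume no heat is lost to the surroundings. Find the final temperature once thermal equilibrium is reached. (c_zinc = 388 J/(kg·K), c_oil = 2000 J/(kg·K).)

T_f ≈ 61.4 °C

|Q_zinc| = |Q_oil|:
0.257·388·(337 − T) = 0.649·2000·(T − 40.2)
99.72(337 − T) = 1298(T − 40.2)
1397.7 T = 85784  ⇒  T ≈ 61.37 °C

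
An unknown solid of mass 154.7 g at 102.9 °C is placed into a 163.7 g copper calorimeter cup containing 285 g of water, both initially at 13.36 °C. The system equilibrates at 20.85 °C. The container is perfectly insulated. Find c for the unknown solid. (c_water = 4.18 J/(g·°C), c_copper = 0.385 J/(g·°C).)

c ≈ 0.74 J/(g·°C)

Net heat exchanged in the isolated system is zero:
154.7×c×(20.85 − 102.9) + 285×4.18×(20.85 − 13.36) + 163.7×0.385×(20.85 − 13.36) = 0
-12693 c = -9394.9
c = -9394.9/-12693 ≈ 0.7402 J/(g·°C)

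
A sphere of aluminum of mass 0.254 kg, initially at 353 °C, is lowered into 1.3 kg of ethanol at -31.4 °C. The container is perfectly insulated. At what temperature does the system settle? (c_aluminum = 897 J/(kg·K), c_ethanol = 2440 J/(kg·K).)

T_f ≈ -5.6 °C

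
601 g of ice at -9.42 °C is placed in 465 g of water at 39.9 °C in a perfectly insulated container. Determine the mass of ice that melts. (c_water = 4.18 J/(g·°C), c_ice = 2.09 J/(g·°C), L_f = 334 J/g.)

m_melted ≈ 197 g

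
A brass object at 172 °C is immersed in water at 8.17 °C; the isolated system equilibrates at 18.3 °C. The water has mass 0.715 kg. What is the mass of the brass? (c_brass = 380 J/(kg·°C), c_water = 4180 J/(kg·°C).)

m ≈ 0.518 kg

Conservation of energy gives ΣQ = 0:
m×380×(18.3 − 172) + 0.715×4180×(18.3 − 8.17) = 0
-58406 m = -30276
m = -30276/-58406 ≈ 0.5184 kg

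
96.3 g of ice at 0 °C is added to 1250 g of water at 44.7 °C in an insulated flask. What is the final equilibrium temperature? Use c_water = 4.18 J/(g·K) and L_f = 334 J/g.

Taking heat into each body as positive, Σ m c ΔT = 0:
latent heat to melt: 96.3·334 = 32164
  meltwater 0→T: 96.3·4.18·T = 402.53 T
  water: 5225(T − 44.7)
5627.5 T = 233558 − 32164 = 201393
T ≈ 35.79 °C — above 0 °C, consistent with complete melting.

T_f ≈ 35.8 °C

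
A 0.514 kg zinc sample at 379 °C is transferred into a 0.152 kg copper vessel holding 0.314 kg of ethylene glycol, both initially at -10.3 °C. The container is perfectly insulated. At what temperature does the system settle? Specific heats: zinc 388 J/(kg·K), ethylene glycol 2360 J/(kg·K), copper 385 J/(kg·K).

T_f ≈ 67.4 °C

Net heat exchanged in the isolated system is zero:
0.514*388*(T − 379) + 0.314*2360*(T − (-10.3)) + 0.152*385*(T − (-10.3)) = 0
199.43(T − 379) + 741.04(T − (-10.3)) + 58.52(T − (-10.3)) = 0
998.99 T = 67349
T ≈ 67.42 °C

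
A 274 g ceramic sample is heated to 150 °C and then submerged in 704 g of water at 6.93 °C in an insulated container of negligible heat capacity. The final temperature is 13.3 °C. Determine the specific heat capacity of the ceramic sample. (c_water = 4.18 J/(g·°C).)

c ≈ 0.5 J/(g·°C)

m_s c (T_s − T_f) = m_water c_water (T_f − T_0):
274·c·(150 − 13.3) = 704·4.18·(13.3 − 6.93)
37456 c = 18745  ⇒  c ≈ 0.5005 J/(g·°C)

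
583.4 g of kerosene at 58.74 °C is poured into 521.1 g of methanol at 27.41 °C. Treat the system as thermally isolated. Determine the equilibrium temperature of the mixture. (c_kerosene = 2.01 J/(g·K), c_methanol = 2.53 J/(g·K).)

Energy conservation, ΣQ = 0:
583.4·2.01·(T − 58.74) + 521.1·2.53·(T − 27.41) = 0
1172.6(T − 58.74) + 1318.4(T − 27.41) = 0
2491 T = 105017
T = 105017 / 2491 = 42.2 °C

T_f ≈ 42.2 °C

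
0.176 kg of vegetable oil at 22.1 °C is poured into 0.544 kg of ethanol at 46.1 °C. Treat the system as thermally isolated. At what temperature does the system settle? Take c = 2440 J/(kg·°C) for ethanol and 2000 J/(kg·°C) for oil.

T_f ≈ 41.1 °C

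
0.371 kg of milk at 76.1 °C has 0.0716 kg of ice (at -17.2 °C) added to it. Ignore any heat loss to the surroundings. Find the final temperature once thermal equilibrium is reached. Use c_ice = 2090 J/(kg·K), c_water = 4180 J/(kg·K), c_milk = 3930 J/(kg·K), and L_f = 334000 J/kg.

Heat gained plus heat lost sum to zero:
ice -17.2→0 °C: 0.0716·2090·17.2 = 2573.9
  melt ice: 0.0716·334000 = 23914
  meltwater 0→T: 0.0716·4180·T = 299.29 T
  milk cools: 0.371·3930·(T − 76.1) = 1458(T − 76.1)
1757.3 T = 110956 − 26488 = 84468
T ≈ 48.07 °C. Since T > 0 °C, the all-ice-melts assumption holds.

T_f ≈ 48.1 °C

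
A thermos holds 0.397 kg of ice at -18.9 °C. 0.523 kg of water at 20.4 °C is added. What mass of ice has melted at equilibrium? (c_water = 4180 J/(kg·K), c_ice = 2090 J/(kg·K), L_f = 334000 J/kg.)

Heat available from the water dropping to 0 °C: 0.523×4180×20.4 = 44597 J.
Of that, 0.397×2090×18.9 = 15682 J goes to bring the ice to 0 °C, leaving 28915 J.
To melt every bit of ice: 0.397×334000 = 132598 J.
Since 28915 < 132598 J, not all the ice melts; equilibrium is at 0 °C.
Mass melted = 28915/334000 ≈ 0.08657 kg.

m_melted ≈ 0.0866 kg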